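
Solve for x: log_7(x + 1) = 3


Convert to exponential form: x + 1 = 7^3 = 343
x = 343 - 1 = 342
Check: log_7(342 + 1) = log_7(343) = log_7(343) = 3 ✓

x = 342


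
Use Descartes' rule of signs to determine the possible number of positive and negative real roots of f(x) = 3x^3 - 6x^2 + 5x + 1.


Descartes' rule of signs:

For positive roots, count sign changes in f(x) = 3x^3 - 6x^2 + 5x + 1:
Signs of coefficients: +, -, +, +
Number of sign changes: 2
Possible positive real roots: 2, 0

For negative roots, examine f(-x) = -3x^3 - 6x^2 - 5x + 1:
Signs of coefficients: -, -, -, +
Number of sign changes: 1
Possible negative real roots: 1

Positive roots: 2 or 0; Negative roots: 1


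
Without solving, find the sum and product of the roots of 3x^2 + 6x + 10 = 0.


By Vieta's formulas for ax^2 + bx + c = 0:
  Sum of roots = -b/a
  Product of roots = c/a

Here a = 3, b = 6, c = 10
Sum = -(6)/3 = -2
Product = 10/3 = 10/3

Sum = -2, Product = 10/3


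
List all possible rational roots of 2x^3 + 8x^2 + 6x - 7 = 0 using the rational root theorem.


Rational root theorem: possible roots are ±p/q where:
  p divides the constant term (-7): p ∈ {1, 7}
  q divides the leading coefficient (2): q ∈ {1, 2}

All possible rational roots: -7, -7/2, -1, -1/2, 1/2, 1, 7/2, 7

-7, -7/2, -1, -1/2, 1/2, 1, 7/2, 7


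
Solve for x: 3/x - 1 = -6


Subtract -1 from both sides: 3/x = -5
Multiply both sides by x: 3 = -5 * x
Divide by -5: x = -3/5

x = -3/5


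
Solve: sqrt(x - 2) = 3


Square both sides: x - 2 = 3^2 = 9
x = 9 + 2 = 11
x = 11
Check: sqrt(1*11 - 2) = sqrt(9) = 3 ✓

x = 11


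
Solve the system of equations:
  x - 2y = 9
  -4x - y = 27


Using Cramer's rule:
Determinant D = (1)(-1) - (-4)(-2) = -1 - 8 = -9
Dx = (9)(-1) - (27)(-2) = -9 + 54 = 45
Dy = (1)(27) - (-4)(9) = 27 + 36 = 63
x = Dx/D = 45/-9 = -5
y = Dy/D = 63/-9 = -7

x = -5, y = -7


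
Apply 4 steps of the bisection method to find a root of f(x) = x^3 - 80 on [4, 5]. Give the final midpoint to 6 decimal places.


f(x) = x^3 - 80
f(4) = -16 < 0
f(5) = 45 > 0

Step 1: midpoint = (4.000000 + 5.000000)/2 = 4.500000
  f(4.500000) = 11.125000
  f(mid) > 0, so root is in [4.000000, 4.500000]

Step 2: midpoint = (4.000000 + 4.500000)/2 = 4.250000
  f(4.250000) = -3.234375
  f(mid) < 0, so root is in [4.250000, 4.500000]

Step 3: midpoint = (4.250000 + 4.500000)/2 = 4.375000
  f(4.375000) = 3.740234
  f(mid) > 0, so root is in [4.250000, 4.375000]

Step 4: midpoint = (4.250000 + 4.375000)/2 = 4.312500
  f(4.312500) = 0.202393
  f(mid) > 0, so root is in [4.250000, 4.312500]

midpoint = 4.312500


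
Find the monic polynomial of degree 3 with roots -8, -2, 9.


A monic polynomial with roots -8, -2, 9 is:
p(x) = (x + 8)(x + 2)(x - 9)
After multiplying by (x + 8): x + 8
After multiplying by (x + 2): x^2 + 10x + 16
After multiplying by (x - 9): x^3 + x^2 - 74x - 144

x^3 + x^2 - 74x - 144


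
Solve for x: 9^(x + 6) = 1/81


Express both sides with the same base.
1/81 = 9^(-2)
Since the bases match, equate exponents: x + 6 = -2
So x = -2 - (6) = -8

x = -8


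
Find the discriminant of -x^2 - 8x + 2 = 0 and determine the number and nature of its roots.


For ax^2 + bx + c = 0, discriminant D = b^2 - 4ac
Here a = -1, b = -8, c = 2
D = (-8)^2 - 4(-1)(2) = 64 + 8 = 72

D = 72 > 0 but not a perfect square
The equation has 2 distinct real irrational roots.

Discriminant = 72, 2 distinct real irrational roots


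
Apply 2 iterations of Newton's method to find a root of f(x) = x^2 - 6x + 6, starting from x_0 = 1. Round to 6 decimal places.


Newton's method: x_(n+1) = x_n - f(x_n)/f'(x_n)
f(x) = x^2 - 6x + 6
f'(x) = 2x - 6

Iteration 1:
  f(1.000000) = 1.000000
  f'(1.000000) = -4.000000
  x_1 = 1.000000 - (1.000000)/(-4.000000) = 1.250000

Iteration 2:
  f(1.250000) = 0.062500
  f'(1.250000) = -3.500000
  x_2 = 1.250000 - (0.062500)/(-3.500000) = 1.267857

x_2 = 1.267857


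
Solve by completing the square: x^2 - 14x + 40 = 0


Start: x^2 - 14x + 40 = 0
Move constant: x^2 - 14x = -40
Half of -14 is -7, squared is 49
Add 49 to both sides: x^2 - 14x + 49 = 9
(x - 7)^2 = 9
x - 7 = ±3
x = 7 + 3 = 10 or x = 7 - 3 = 4

x = 4, x = 10


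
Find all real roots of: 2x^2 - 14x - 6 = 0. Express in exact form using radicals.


Using the quadratic formula: x = (-b ± sqrt(b^2 - 4ac)) / (2a)
Here a = 2, b = -14, c = -6
Discriminant = b^2 - 4ac = (-14)^2 - 4(2)(-6) = 196 + 48 = 244
Since discriminant = 244 > 0, there are two real roots.
x = (14 ± 2*sqrt(61)) / 4
Simplifying: x = (7 ± sqrt(61)) / 2
Numerically: x ≈ 7.4051 or x ≈ -0.4051

x = (7 + sqrt(61)) / 2 or x = (7 - sqrt(61)) / 2


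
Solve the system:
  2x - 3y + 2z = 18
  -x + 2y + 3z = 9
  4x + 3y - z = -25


Using Cramer's rule. Expand each determinant along the first row.
D  = 2*[2*(-1) - 3*3] - (-3)*[(-1)*(-1) - 3*4] + 2*[(-1)*3 - 2*4]
  = 2*(-11) - (-3)*(-11) + 2*(-11) = -77
Dx = 18*[2*(-1) - 3*3] - (-3)*[9*(-1) - 3*(-25)] + 2*[9*3 - 2*(-25)]
  = 18*(-11) - (-3)*(66) + 2*(77) = 154
Dy = 2*[9*(-1) - 3*(-25)] - 18*[(-1)*(-1) - 3*4] + 2*[(-1)*(-25) - 9*4]
  = 2*(66) - 18*(-11) + 2*(-11) = 308
Dz = 2*[2*(-25) - 9*3] - (-3)*[(-1)*(-25) - 9*4] + 18*[(-1)*3 - 2*4]
  = 2*(-77) - (-3)*(-11) + 18*(-11) = -385
x = Dx/D = 154/-77 = -2, y = Dy/D = 308/-77 = -4, z = Dz/D = -385/-77 = 5
Check eq1: (2)(-2) + (-3)(-4) + (2)(5) = 18 = 18 ✓
Check eq2: (-1)(-2) + (2)(-4) + (3)(5) = 9 = 9 ✓
Check eq3: (4)(-2) + (3)(-4) + (-1)(5) = -25 = -25 ✓

x = -2, y = -4, z = 5


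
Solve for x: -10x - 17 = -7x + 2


Starting with: -10x - 17 = -7x + 2
Move all x terms to left: (-10 + 7)x = 2 + 17
Simplify: -3x = 19
Divide both sides by -3: x = -19/3

x = -19/3


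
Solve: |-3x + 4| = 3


An absolute value equation |expr| = 3 gives two cases:
Case 1: -3x + 4 = 3
  -3x = -1, so x = 1/3
Case 2: -3x + 4 = -3
  -3x = -7, so x = 7/3

x = 1/3, x = 7/3


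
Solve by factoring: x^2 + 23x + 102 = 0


We need two numbers that multiply to 102 and add to 23.
Those numbers are 6 and 17 (since 6 * 17 = 102 and 6 + 17 = 23).
So x^2 + 23x + 102 = (x + 6)(x + 17) = 0
Setting each factor to zero: x = -6 or x = -17

x = -17, x = -6


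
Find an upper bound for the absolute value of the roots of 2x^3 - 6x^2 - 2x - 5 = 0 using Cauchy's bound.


Cauchy's bound: all roots r satisfy |r| <= 1 + max(|a_i/a_n|) for i = 0,...,n-1
where a_n is the leading coefficient.

Coefficients: [2, -6, -2, -5]
Leading coefficient a_n = 2
Ratios |a_i/a_n|: 3, 1, 5/2
Maximum ratio: 3
Cauchy's bound: |r| <= 1 + 3 = 4

Upper bound = 4


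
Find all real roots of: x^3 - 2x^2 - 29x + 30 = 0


Let p(x) = x^3 - 2x^2 - 29x + 30. By the rational root theorem (leading coefficient 1), any rational root is an integer divisor of 30: try ±1, ±2, ... in turn.
Test x = 1: value = 0 ✓, so (x - 1) is a factor.
Synthetic division by (x - 1): bring down 1; 1(1) - 2 = -1; (-1)(1) - 29 = -30; (-30)(1) + 30 = 0 → quotient x^2 - x - 30, remainder 0.
Solve the quadratic x^2 - x - 30 = 0: discriminant = (-1)^2 - 4(1)(-30) = 1 + 120 = 121.
sqrt(121) = 11, so x = (1 ± 11)/2: x = 6 or x = -5.

x = -5, x = 1, x = 6


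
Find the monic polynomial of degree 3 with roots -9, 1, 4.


A monic polynomial with roots -9, 1, 4 is:
p(x) = (x + 9)(x - 1)(x - 4)
After multiplying by (x + 9): x + 9
After multiplying by (x - 1): x^2 + 8x - 9
After multiplying by (x - 4): x^3 + 4x^2 - 41x + 36

x^3 + 4x^2 - 41x + 36


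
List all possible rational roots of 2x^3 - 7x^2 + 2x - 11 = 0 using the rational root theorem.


Rational root theorem: possible roots are ±p/q where:
  p divides the constant term (-11): p ∈ {1, 11}
  q divides the leading coefficient (2): q ∈ {1, 2}

All possible rational roots: -11, -11/2, -1, -1/2, 1/2, 1, 11/2, 11

-11, -11/2, -1, -1/2, 1/2, 1, 11/2, 11


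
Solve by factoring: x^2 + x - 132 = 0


We need two numbers that multiply to -132 and add to 1.
Those numbers are -11 and 12 (since (-11) * 12 = -132 and (-11) + 12 = 1).
So x^2 + x - 132 = (x - 11)(x + 12) = 0
Setting each factor to zero: x = 11 or x = -12

x = -12, x = 11


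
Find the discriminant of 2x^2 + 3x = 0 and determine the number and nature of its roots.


For ax^2 + bx + c = 0, discriminant D = b^2 - 4ac
Here a = 2, b = 3, c = 0
D = (3)^2 - 4(2)(0) = 9 - 0 = 9

D = 9 > 0 and is a perfect square (sqrt = 3)
The equation has 2 distinct real rational roots.

Discriminant = 9, 2 distinct real rational roots


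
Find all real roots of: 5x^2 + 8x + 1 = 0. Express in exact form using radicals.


Using the quadratic formula: x = (-b ± sqrt(b^2 - 4ac)) / (2a)
Here a = 5, b = 8, c = 1
Discriminant = b^2 - 4ac = 8^2 - 4(5)(1) = 64 - 20 = 44
Since discriminant = 44 > 0, there are two real roots.
x = (-8 ± 2*sqrt(11)) / 10
Simplifying: x = (-4 ± sqrt(11)) / 5
Numerically: x ≈ -0.1367 or x ≈ -1.4633

x = (-4 + sqrt(11)) / 5 or x = (-4 - sqrt(11)) / 5


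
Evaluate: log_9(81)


We need the exponent such that 9^? = 81
9^2 = 81
Therefore log_9(81) = 2

2


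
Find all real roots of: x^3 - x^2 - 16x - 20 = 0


Let p(x) = x^3 - x^2 - 16x - 20. By the rational root theorem (leading coefficient 1), any rational root is an integer divisor of 20: try ±1, ±2, ... in turn.
Test x = 1: value = -36 ≠ 0.
Test x = -1: value = -6 ≠ 0.
Test x = 2: value = -48 ≠ 0.
Test x = -2: value = 0 ✓, so (x + 2) is a factor.
Synthetic division by (x + 2): bring down 1; 1(-2) - 1 = -3; (-3)(-2) - 16 = -10; (-10)(-2) - 20 = 0 → quotient x^2 - 3x - 10, remainder 0.
Solve the quadratic x^2 - 3x - 10 = 0: discriminant = (-3)^2 - 4(1)(-10) = 9 + 40 = 49.
sqrt(49) = 7, so x = (3 ± 7)/2: x = 5 or x = -2.

x = -2 (multiplicity 2), x = 5


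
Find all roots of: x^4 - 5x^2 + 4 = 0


Let p(x) = x^4 - 5x^2 + 4. By the rational root theorem (leading coefficient 1), any rational root is an integer divisor of 4: try ±1, ±2, ... in turn.
Test x = 1: value = 0 ✓, so (x - 1) is a factor.
Synthetic division by (x - 1): bring down 1; 1(1) + 0 = 1; 1(1) - 5 = -4; (-4)(1) + 0 = -4; (-4)(1) + 4 = 0 → quotient x^3 + x^2 - 4x - 4, remainder 0.
Continue with the quotient x^3 + x^2 - 4x - 4 (candidates must divide 4; re-test x = 1 first in case it repeats).
Test x = 1: value = -6 ≠ 0.
Test x = -1: value = 0 ✓, so (x + 1) is a factor.
Synthetic division by (x + 1): bring down 1; 1(-1) + 1 = 0; 0(-1) - 4 = -4; (-4)(-1) - 4 = 0 → quotient x^2 - 4, remainder 0.
Solve the quadratic x^2 - 4 = 0: discriminant = 0^2 - 4(1)(-4) = 0 + 16 = 16.
sqrt(16) = 4, so x = (0 ± 4)/2: x = 2 or x = -2.
Collecting all roots found:

x = -2, x = -1, x = 1, x = 2


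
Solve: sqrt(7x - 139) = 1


Square both sides: 7x - 139 = 1^2 = 1
7x = 1 + 139 = 140
x = 20
Check: sqrt(7*20 - 139) = sqrt(1) = 1 ✓

x = 20


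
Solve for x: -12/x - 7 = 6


Subtract -7 from both sides: -12/x = 13
Multiply both sides by x: -12 = 13 * x
Divide by 13: x = -12/13

x = -12/13


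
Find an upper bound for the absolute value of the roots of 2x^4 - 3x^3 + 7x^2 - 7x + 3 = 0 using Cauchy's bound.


Cauchy's bound: all roots r satisfy |r| <= 1 + max(|a_i/a_n|) for i = 0,...,n-1
where a_n is the leading coefficient.

Coefficients: [2, -3, 7, -7, 3]
Leading coefficient a_n = 2
Ratios |a_i/a_n|: 3/2, 7/2, 7/2, 3/2
Maximum ratio: 7/2
Cauchy's bound: |r| <= 1 + 7/2 = 9/2

Upper bound = 9/2


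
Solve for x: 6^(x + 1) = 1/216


Express both sides with the same base.
1/216 = 6^(-3)
Since the bases match, equate exponents: x + 1 = -3
So x = -3 - (1) = -4

x = -4


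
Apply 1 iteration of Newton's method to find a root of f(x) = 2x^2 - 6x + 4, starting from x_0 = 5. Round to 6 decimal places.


Newton's method: x_(n+1) = x_n - f(x_n)/f'(x_n)
f(x) = 2x^2 - 6x + 4
f'(x) = 4x - 6

Iteration 1:
  f(5.000000) = 24.000000
  f'(5.000000) = 14.000000
  x_1 = 5.000000 - (24.000000)/(14.000000) = 3.285714

x_1 = 3.285714


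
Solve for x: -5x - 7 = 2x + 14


Starting with: -5x - 7 = 2x + 14
Move all x terms to left: (-5 - 2)x = 14 + 7
Simplify: -7x = 21
Divide both sides by -7: x = -3

x = -3


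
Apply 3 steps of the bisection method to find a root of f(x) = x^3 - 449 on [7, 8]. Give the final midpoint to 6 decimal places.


f(x) = x^3 - 449
f(7) = -106 < 0
f(8) = 63 > 0

Step 1: midpoint = (7.000000 + 8.000000)/2 = 7.500000
  f(7.500000) = -27.125000
  f(mid) < 0, so root is in [7.500000, 8.000000]

Step 2: midpoint = (7.500000 + 8.000000)/2 = 7.750000
  f(7.750000) = 16.484375
  f(mid) > 0, so root is in [7.500000, 7.750000]

Step 3: midpoint = (7.500000 + 7.750000)/2 = 7.625000
  f(7.625000) = -5.677734
  f(mid) < 0, so root is in [7.625000, 7.750000]

midpoint = 7.625000


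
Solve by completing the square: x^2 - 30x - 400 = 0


Start: x^2 - 30x - 400 = 0
Move constant: x^2 - 30x = 400
Half of -30 is -15, squared is 225
Add 225 to both sides: x^2 - 30x + 225 = 625
(x - 15)^2 = 625
x - 15 = ±25
x = 15 + 25 = 40 or x = 15 - 25 = -10

x = -10, x = 40


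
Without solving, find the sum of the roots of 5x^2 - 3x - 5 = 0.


By Vieta's formulas for ax^2 + bx + c = 0:
  Sum of roots = -b/a
  Product of roots = c/a

Here a = 5, b = -3, c = -5
Sum = -(-3)/5 = 3/5
Product = -5/5 = -1

Sum = 3/5


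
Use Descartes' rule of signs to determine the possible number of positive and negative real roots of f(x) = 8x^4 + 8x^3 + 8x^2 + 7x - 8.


Descartes' rule of signs:

For positive roots, count sign changes in f(x) = 8x^4 + 8x^3 + 8x^2 + 7x - 8:
Signs of coefficients: +, +, +, +, -
Number of sign changes: 1
Possible positive real roots: 1

For negative roots, examine f(-x) = 8x^4 - 8x^3 + 8x^2 - 7x - 8:
Signs of coefficients: +, -, +, -, -
Number of sign changes: 3
Possible negative real roots: 3, 1

Positive roots: 1; Negative roots: 3 or 1


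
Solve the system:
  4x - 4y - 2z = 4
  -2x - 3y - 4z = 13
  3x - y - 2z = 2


Using Cramer's rule. Expand each determinant along the first row.
D  = 4*[(-3)*(-2) - (-4)*(-1)] - (-4)*[(-2)*(-2) - (-4)*3] + (-2)*[(-2)*(-1) - (-3)*3]
  = 4*(2) - (-4)*(16) + (-2)*(11) = 50
Dx = 4*[(-3)*(-2) - (-4)*(-1)] - (-4)*[13*(-2) - (-4)*2] + (-2)*[13*(-1) - (-3)*2]
  = 4*(2) - (-4)*(-18) + (-2)*(-7) = -50
Dy = 4*[13*(-2) - (-4)*2] - 4*[(-2)*(-2) - (-4)*3] + (-2)*[(-2)*2 - 13*3]
  = 4*(-18) - 4*(16) + (-2)*(-43) = -50
Dz = 4*[(-3)*2 - 13*(-1)] - (-4)*[(-2)*2 - 13*3] + 4*[(-2)*(-1) - (-3)*3]
  = 4*(7) - (-4)*(-43) + 4*(11) = -100
x = Dx/D = -50/50 = -1, y = Dy/D = -50/50 = -1, z = Dz/D = -100/50 = -2
Check eq1: (4)(-1) + (-4)(-1) + (-2)(-2) = 4 = 4 ✓
Check eq2: (-2)(-1) + (-3)(-1) + (-4)(-2) = 13 = 13 ✓
Check eq3: (3)(-1) + (-1)(-1) + (-2)(-2) = 2 = 2 ✓

x = -1, y = -1, z = -2


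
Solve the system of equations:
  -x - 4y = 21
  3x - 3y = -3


Using Cramer's rule:
Determinant D = (-1)(-3) - (3)(-4) = 3 + 12 = 15
Dx = (21)(-3) - (-3)(-4) = -63 - 12 = -75
Dy = (-1)(-3) - (3)(21) = 3 - 63 = -60
x = Dx/D = -75/15 = -5
y = Dy/D = -60/15 = -4

x = -5, y = -4


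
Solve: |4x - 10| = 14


An absolute value equation |expr| = 14 gives two cases:
Case 1: 4x - 10 = 14
  4x = 24, so x = 6
Case 2: 4x - 10 = -14
  4x = -4, so x = -1

x = -1, x = 6


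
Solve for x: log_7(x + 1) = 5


Convert to exponential form: x + 1 = 7^5 = 16807
x = 16807 - 1 = 16806
Check: log_7(16806 + 1) = log_7(16807) = log_7(16807) = 5 ✓

x = 16806


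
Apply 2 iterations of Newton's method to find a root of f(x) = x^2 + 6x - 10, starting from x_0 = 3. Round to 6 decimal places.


Newton's method: x_(n+1) = x_n - f(x_n)/f'(x_n)
f(x) = x^2 + 6x - 10
f'(x) = 2x + 6

Iteration 1:
  f(3.000000) = 17.000000
  f'(3.000000) = 12.000000
  x_1 = 3.000000 - (17.000000)/(12.000000) = 1.583333

Iteration 2:
  f(1.583333) = 2.006944
  f'(1.583333) = 9.166667
  x_2 = 1.583333 - (2.006944)/(9.166667) = 1.364394

x_2 = 1.364394


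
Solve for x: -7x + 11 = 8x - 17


Starting with: -7x + 11 = 8x - 17
Move all x terms to left: (-7 - 8)x = -17 - 11
Simplify: -15x = -28
Divide both sides by -15: x = 28/15

x = 28/15


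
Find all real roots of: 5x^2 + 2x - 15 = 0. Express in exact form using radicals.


Using the quadratic formula: x = (-b ± sqrt(b^2 - 4ac)) / (2a)
Here a = 5, b = 2, c = -15
Discriminant = b^2 - 4ac = 2^2 - 4(5)(-15) = 4 + 300 = 304
Since discriminant = 304 > 0, there are two real roots.
x = (-2 ± 4*sqrt(19)) / 10
Simplifying: x = (-1 ± 2*sqrt(19)) / 5
Numerically: x ≈ 1.5436 or x ≈ -1.9436

x = (-1 + 2*sqrt(19)) / 5 or x = (-1 - 2*sqrt(19)) / 5


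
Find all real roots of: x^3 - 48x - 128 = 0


Let p(x) = x^3 - 48x - 128. By the rational root theorem (leading coefficient 1), any rational root is an integer divisor of 128: try ±1, ±2, ... in turn.
Test x = 1: value = -175 ≠ 0.
Test x = -1: value = -81 ≠ 0.
Test x = 2: value = -216 ≠ 0.
Test x = -2: value = -40 ≠ 0.
Test x = 4: value = -256 ≠ 0.
Test x = -4: value = 0 ✓, so (x + 4) is a factor.
Synthetic division by (x + 4): bring down 1; 1(-4) + 0 = -4; (-4)(-4) - 48 = -32; (-32)(-4) - 128 = 0 → quotient x^2 - 4x - 32, remainder 0.
Solve the quadratic x^2 - 4x - 32 = 0: discriminant = (-4)^2 - 4(1)(-32) = 16 + 128 = 144.
sqrt(144) = 12, so x = (4 ± 12)/2: x = 8 or x = -4.

x = -4 (multiplicity 2), x = 8


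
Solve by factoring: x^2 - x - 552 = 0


We need two numbers that multiply to -552 and add to -1.
Those numbers are 23 and -24 (since 23 * (-24) = -552 and 23 + (-24) = -1).
So x^2 - x - 552 = (x + 23)(x - 24) = 0
Setting each factor to zero: x = -23 or x = 24

x = -23, x = 24


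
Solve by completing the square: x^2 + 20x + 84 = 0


Start: x^2 + 20x + 84 = 0
Move constant: x^2 + 20x = -84
Half of 20 is 10, squared is 100
Add 100 to both sides: x^2 + 20x + 100 = 16
(x + 10)^2 = 16
x + 10 = ±4
x = -10 + 4 = -6 or x = -10 - 4 = -14

x = -14, x = -6


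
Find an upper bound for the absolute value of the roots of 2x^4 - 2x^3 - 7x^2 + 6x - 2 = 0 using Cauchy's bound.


Cauchy's bound: all roots r satisfy |r| <= 1 + max(|a_i/a_n|) for i = 0,...,n-1
where a_n is the leading coefficient.

Coefficients: [2, -2, -7, 6, -2]
Leading coefficient a_n = 2
Ratios |a_i/a_n|: 1, 7/2, 3, 1
Maximum ratio: 7/2
Cauchy's bound: |r| <= 1 + 7/2 = 9/2

Upper bound = 9/2


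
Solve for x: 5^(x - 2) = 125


Express both sides with the same base.
125 = 5^3
Since the bases match, equate exponents: x - 2 = 3
So x = 3 - (-2) = 5

x = 5


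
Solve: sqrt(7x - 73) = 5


Square both sides: 7x - 73 = 5^2 = 25
7x = 25 + 73 = 98
x = 14
Check: sqrt(7*14 - 73) = sqrt(25) = 5 ✓

x = 14


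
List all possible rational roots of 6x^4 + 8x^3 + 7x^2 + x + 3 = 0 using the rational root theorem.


Rational root theorem: possible roots are ±p/q where:
  p divides the constant term (3): p ∈ {1, 3}
  q divides the leading coefficient (6): q ∈ {1, 2, 3, 6}

All possible rational roots: -3, -3/2, -1, -1/2, -1/3, -1/6, 1/6, 1/3, 1/2, 1, 3/2, 3

-3, -3/2, -1, -1/2, -1/3, -1/6, 1/6, 1/3, 1/2, 1, 3/2, 3


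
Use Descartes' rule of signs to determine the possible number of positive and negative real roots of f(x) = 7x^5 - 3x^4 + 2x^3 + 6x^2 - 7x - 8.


Descartes' rule of signs:

For positive roots, count sign changes in f(x) = 7x^5 - 3x^4 + 2x^3 + 6x^2 - 7x - 8:
Signs of coefficients: +, -, +, +, -, -
Number of sign changes: 3
Possible positive real roots: 3, 1

For negative roots, examine f(-x) = -7x^5 - 3x^4 - 2x^3 + 6x^2 + 7x - 8:
Signs of coefficients: -, -, -, +, +, -
Number of sign changes: 2
Possible negative real roots: 2, 0

Positive roots: 3 or 1; Negative roots: 2 or 0


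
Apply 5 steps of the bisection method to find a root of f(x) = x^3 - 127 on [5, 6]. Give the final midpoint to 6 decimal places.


f(x) = x^3 - 127
f(5) = -2 < 0
f(6) = 89 > 0

Step 1: midpoint = (5.000000 + 6.000000)/2 = 5.500000
  f(5.500000) = 39.375000
  f(mid) > 0, so root is in [5.000000, 5.500000]

Step 2: midpoint = (5.000000 + 5.500000)/2 = 5.250000
  f(5.250000) = 17.703125
  f(mid) > 0, so root is in [5.000000, 5.250000]

Step 3: midpoint = (5.000000 + 5.250000)/2 = 5.125000
  f(5.125000) = 7.611328
  f(mid) > 0, so root is in [5.000000, 5.125000]

Step 4: midpoint = (5.000000 + 5.125000)/2 = 5.062500
  f(5.062500) = 2.746338
  f(mid) > 0, so root is in [5.000000, 5.062500]

Step 5: midpoint = (5.000000 + 5.062500)/2 = 5.031250
  f(5.031250) = 0.358429
  f(mid) > 0, so root is in [5.000000, 5.031250]

midpoint = 5.031250


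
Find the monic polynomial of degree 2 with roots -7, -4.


A monic polynomial with roots -7, -4 is:
p(x) = (x + 7)(x + 4)
After multiplying by (x + 7): x + 7
After multiplying by (x + 4): x^2 + 11x + 28

x^2 + 11x + 28


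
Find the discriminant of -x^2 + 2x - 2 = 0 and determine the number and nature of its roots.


For ax^2 + bx + c = 0, discriminant D = b^2 - 4ac
Here a = -1, b = 2, c = -2
D = (2)^2 - 4(-1)(-2) = 4 - 8 = -4

D = -4 < 0
The equation has no real roots (2 complex conjugate roots).

Discriminant = -4, no real roots (2 complex conjugate roots)


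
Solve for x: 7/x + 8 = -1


Subtract 8 from both sides: 7/x = -9
Multiply both sides by x: 7 = -9 * x
Divide by -9: x = -7/9

x = -7/9


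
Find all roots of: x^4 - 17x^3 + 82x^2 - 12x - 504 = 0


Let p(x) = x^4 - 17x^3 + 82x^2 - 12x - 504. By the rational root theorem (leading coefficient 1), any rational root is an integer divisor of 504: try ±1, ±2, ... in turn.
Test x = 1: value = -450 ≠ 0.
Test x = -1: value = -392 ≠ 0.
Test x = 2: value = -320 ≠ 0.
Test x = -2: value = 0 ✓, so (x + 2) is a factor.
Synthetic division by (x + 2): bring down 1; 1(-2) - 17 = -19; (-19)(-2) + 82 = 120; 120(-2) - 12 = -252; (-252)(-2) - 504 = 0 → quotient x^3 - 19x^2 + 120x - 252, remainder 0.
Continue with the quotient x^3 - 19x^2 + 120x - 252 (candidates must divide 252; re-test x = -2 first in case it repeats).
Test x = -2: value = -576 ≠ 0.
Test x = 3: value = -36 ≠ 0.
Test x = -3: value = -810 ≠ 0.
Test x = 4: value = -12 ≠ 0.
Test x = -4: value = -1100 ≠ 0.
Test x = 6: value = 0 ✓, so (x - 6) is a factor.
Synthetic division by (x - 6): bring down 1; 1(6) - 19 = -13; (-13)(6) + 120 = 42; 42(6) - 252 = 0 → quotient x^2 - 13x + 42, remainder 0.
Solve the quadratic x^2 - 13x + 42 = 0: discriminant = (-13)^2 - 4(1)(42) = 169 - 168 = 1.
sqrt(1) = 1, so x = (13 ± 1)/2: x = 7 or x = 6.
Collecting all roots found:

x = -2, x = 6 (multiplicity 2), x = 7


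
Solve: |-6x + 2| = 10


An absolute value equation |expr| = 10 gives two cases:
Case 1: -6x + 2 = 10
  -6x = 8, so x = -4/3
Case 2: -6x + 2 = -10
  -6x = -12, so x = 2

x = -4/3, x = 2


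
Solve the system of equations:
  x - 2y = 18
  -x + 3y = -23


Using Cramer's rule:
Determinant D = (1)(3) - (-1)(-2) = 3 - 2 = 1
Dx = (18)(3) - (-23)(-2) = 54 - 46 = 8
Dy = (1)(-23) - (-1)(18) = -23 + 18 = -5
x = Dx/D = 8/1 = 8
y = Dy/D = -5/1 = -5

x = 8, y = -5


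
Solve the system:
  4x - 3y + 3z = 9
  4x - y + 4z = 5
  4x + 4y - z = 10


Using Cramer's rule. Expand each determinant along the first row.
D  = 4*[(-1)*(-1) - 4*4] - (-3)*[4*(-1) - 4*4] + 3*[4*4 - (-1)*4]
  = 4*(-15) - (-3)*(-20) + 3*(20) = -60
Dx = 9*[(-1)*(-1) - 4*4] - (-3)*[5*(-1) - 4*10] + 3*[5*4 - (-1)*10]
  = 9*(-15) - (-3)*(-45) + 3*(30) = -180
Dy = 4*[5*(-1) - 4*10] - 9*[4*(-1) - 4*4] + 3*[4*10 - 5*4]
  = 4*(-45) - 9*(-20) + 3*(20) = 60
Dz = 4*[(-1)*10 - 5*4] - (-3)*[4*10 - 5*4] + 9*[4*4 - (-1)*4]
  = 4*(-30) - (-3)*(20) + 9*(20) = 120
x = Dx/D = -180/-60 = 3, y = Dy/D = 60/-60 = -1, z = Dz/D = 120/-60 = -2
Check eq1: (4)(3) + (-3)(-1) + (3)(-2) = 9 = 9 ✓
Check eq2: (4)(3) + (-1)(-1) + (4)(-2) = 5 = 5 ✓
Check eq3: (4)(3) + (4)(-1) + (-1)(-2) = 10 = 10 ✓

x = 3, y = -1, z = -2


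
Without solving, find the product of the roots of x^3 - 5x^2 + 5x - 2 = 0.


By Vieta's formulas for x^3 + bx^2 + cx + d = 0:
  r1 + r2 + r3 = -b/a = 5
  r1*r2 + r1*r3 + r2*r3 = c/a = 5
  r1*r2*r3 = -d/a = 2


Product = 2


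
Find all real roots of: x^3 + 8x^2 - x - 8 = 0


Let p(x) = x^3 + 8x^2 - x - 8. By the rational root theorem (leading coefficient 1), any rational root is an integer divisor of 8: try ±1, ±2, ... in turn.
Test x = 1: value = 0 ✓, so (x - 1) is a factor.
Synthetic division by (x - 1): bring down 1; 1(1) + 8 = 9; 9(1) - 1 = 8; 8(1) - 8 = 0 → quotient x^2 + 9x + 8, remainder 0.
Solve the quadratic x^2 + 9x + 8 = 0: discriminant = 9^2 - 4(1)(8) = 81 - 32 = 49.
sqrt(49) = 7, so x = (-9 ± 7)/2: x = -1 or x = -8.

x = -8, x = -1, x = 1


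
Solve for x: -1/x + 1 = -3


Subtract 1 from both sides: -1/x = -4
Multiply both sides by x: -1 = -4 * x
Divide by -4: x = 1/4

x = 1/4


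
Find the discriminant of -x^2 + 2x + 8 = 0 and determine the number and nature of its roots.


For ax^2 + bx + c = 0, discriminant D = b^2 - 4ac
Here a = -1, b = 2, c = 8
D = (2)^2 - 4(-1)(8) = 4 + 32 = 36

D = 36 > 0 and is a perfect square (sqrt = 6)
The equation has 2 distinct real rational roots.

Discriminant = 36, 2 distinct real rational roots


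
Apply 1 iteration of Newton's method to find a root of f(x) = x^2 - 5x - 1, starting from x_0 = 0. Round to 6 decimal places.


Newton's method: x_(n+1) = x_n - f(x_n)/f'(x_n)
f(x) = x^2 - 5x - 1
f'(x) = 2x - 5

Iteration 1:
  f(0.000000) = -1.000000
  f'(0.000000) = -5.000000
  x_1 = 0.000000 - (-1.000000)/(-5.000000) = -0.200000

x_1 = -0.200000


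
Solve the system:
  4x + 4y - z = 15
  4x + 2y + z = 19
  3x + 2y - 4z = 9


Using Cramer's rule. Expand each determinant along the first row.
D  = 4*[2*(-4) - 1*2] - 4*[4*(-4) - 1*3] + (-1)*[4*2 - 2*3]
  = 4*(-10) - 4*(-19) + (-1)*(2) = 34
Dx = 15*[2*(-4) - 1*2] - 4*[19*(-4) - 1*9] + (-1)*[19*2 - 2*9]
  = 15*(-10) - 4*(-85) + (-1)*(20) = 170
Dy = 4*[19*(-4) - 1*9] - 15*[4*(-4) - 1*3] + (-1)*[4*9 - 19*3]
  = 4*(-85) - 15*(-19) + (-1)*(-21) = -34
Dz = 4*[2*9 - 19*2] - 4*[4*9 - 19*3] + 15*[4*2 - 2*3]
  = 4*(-20) - 4*(-21) + 15*(2) = 34
x = Dx/D = 170/34 = 5, y = Dy/D = -34/34 = -1, z = Dz/D = 34/34 = 1
Check eq1: (4)(5) + (4)(-1) + (-1)(1) = 15 = 15 ✓
Check eq2: (4)(5) + (2)(-1) + (1)(1) = 19 = 19 ✓
Check eq3: (3)(5) + (2)(-1) + (-4)(1) = 9 = 9 ✓

x = 5, y = -1, z = 1


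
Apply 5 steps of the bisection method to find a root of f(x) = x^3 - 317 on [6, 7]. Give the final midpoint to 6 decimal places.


f(x) = x^3 - 317
f(6) = -101 < 0
f(7) = 26 > 0

Step 1: midpoint = (6.000000 + 7.000000)/2 = 6.500000
  f(6.500000) = -42.375000
  f(mid) < 0, so root is in [6.500000, 7.000000]

Step 2: midpoint = (6.500000 + 7.000000)/2 = 6.750000
  f(6.750000) = -9.453125
  f(mid) < 0, so root is in [6.750000, 7.000000]

Step 3: midpoint = (6.750000 + 7.000000)/2 = 6.875000
  f(6.875000) = 7.951172
  f(mid) > 0, so root is in [6.750000, 6.875000]

Step 4: midpoint = (6.750000 + 6.875000)/2 = 6.812500
  f(6.812500) = -0.830811
  f(mid) < 0, so root is in [6.812500, 6.875000]

Step 5: midpoint = (6.812500 + 6.875000)/2 = 6.843750
  f(6.843750) = 3.540131
  f(mid) > 0, so root is in [6.812500, 6.843750]

midpoint = 6.843750


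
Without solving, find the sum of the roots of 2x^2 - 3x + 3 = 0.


By Vieta's formulas for ax^2 + bx + c = 0:
  Sum of roots = -b/a
  Product of roots = c/a

Here a = 2, b = -3, c = 3
Sum = -(-3)/2 = 3/2
Product = 3/2 = 3/2

Sum = 3/2


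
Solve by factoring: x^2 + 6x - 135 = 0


We need two numbers that multiply to -135 and add to 6.
Those numbers are 15 and -9 (since 15 * (-9) = -135 and 15 + (-9) = 6).
So x^2 + 6x - 135 = (x + 15)(x - 9) = 0
Setting each factor to zero: x = -15 or x = 9

x = -15, x = 9


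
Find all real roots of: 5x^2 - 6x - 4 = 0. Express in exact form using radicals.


Using the quadratic formula: x = (-b ± sqrt(b^2 - 4ac)) / (2a)
Here a = 5, b = -6, c = -4
Discriminant = b^2 - 4ac = (-6)^2 - 4(5)(-4) = 36 + 80 = 116
Since discriminant = 116 > 0, there are two real roots.
x = (6 ± 2*sqrt(29)) / 10
Simplifying: x = (3 ± sqrt(29)) / 5
Numerically: x ≈ 1.6770 or x ≈ -0.4770

x = (3 + sqrt(29)) / 5 or x = (3 - sqrt(29)) / 5


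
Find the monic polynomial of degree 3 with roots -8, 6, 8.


A monic polynomial with roots -8, 6, 8 is:
p(x) = (x + 8)(x - 6)(x - 8)
After multiplying by (x + 8): x + 8
After multiplying by (x - 6): x^2 + 2x - 48
After multiplying by (x - 8): x^3 - 6x^2 - 64x + 384

x^3 - 6x^2 - 64x + 384


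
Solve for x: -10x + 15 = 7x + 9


Starting with: -10x + 15 = 7x + 9
Move all x terms to left: (-10 - 7)x = 9 - 15
Simplify: -17x = -6
Divide both sides by -17: x = 6/17

x = 6/17


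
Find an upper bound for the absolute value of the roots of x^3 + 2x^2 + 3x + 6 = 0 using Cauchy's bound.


Cauchy's bound: all roots r satisfy |r| <= 1 + max(|a_i/a_n|) for i = 0,...,n-1
where a_n is the leading coefficient.

Coefficients: [1, 2, 3, 6]
Leading coefficient a_n = 1
Ratios |a_i/a_n|: 2, 3, 6
Maximum ratio: 6
Cauchy's bound: |r| <= 1 + 6 = 7

Upper bound = 7


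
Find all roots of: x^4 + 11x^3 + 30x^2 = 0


The lowest-degree term is x^2, so x = 0 is a root with multiplicity 2. Factor out x^2:
  x^2 + 11x + 30 = 0
Solve the quadratic x^2 + 11x + 30 = 0: discriminant = 11^2 - 4(1)(30) = 121 - 120 = 1.
sqrt(1) = 1, so x = (-11 ± 1)/2: x = -5 or x = -6.
Collecting all roots found:

x = -6, x = -5, x = 0 (multiplicity 2)


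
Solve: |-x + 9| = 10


An absolute value equation |expr| = 10 gives two cases:
Case 1: -x + 9 = 10
  -x = 1, so x = -1
Case 2: -x + 9 = -10
  -x = -19, so x = 19

x = -1, x = 19


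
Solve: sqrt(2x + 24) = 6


Square both sides: 2x + 24 = 6^2 = 36
2x = 36 - 24 = 12
x = 6
Check: sqrt(2*6 + 24) = sqrt(36) = 6 ✓

x = 6


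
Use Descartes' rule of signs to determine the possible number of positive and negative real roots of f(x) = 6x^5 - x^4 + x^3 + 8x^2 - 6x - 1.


Descartes' rule of signs:

For positive roots, count sign changes in f(x) = 6x^5 - x^4 + x^3 + 8x^2 - 6x - 1:
Signs of coefficients: +, -, +, +, -, -
Number of sign changes: 3
Possible positive real roots: 3, 1

For negative roots, examine f(-x) = -6x^5 - x^4 - x^3 + 8x^2 + 6x - 1:
Signs of coefficients: -, -, -, +, +, -
Number of sign changes: 2
Possible negative real roots: 2, 0

Positive roots: 3 or 1; Negative roots: 2 or 0


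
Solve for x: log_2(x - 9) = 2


Convert to exponential form: x - 9 = 2^2 = 4
x = 4 + 9 = 13
Check: log_2(13 - 9) = log_2(4) = log_2(4) = 2 ✓

x = 13


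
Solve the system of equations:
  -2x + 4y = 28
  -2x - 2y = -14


Using Cramer's rule:
Determinant D = (-2)(-2) - (-2)(4) = 4 + 8 = 12
Dx = (28)(-2) - (-14)(4) = -56 + 56 = 0
Dy = (-2)(-14) - (-2)(28) = 28 + 56 = 84
x = Dx/D = 0/12 = 0
y = Dy/D = 84/12 = 7

x = 0, y = 7


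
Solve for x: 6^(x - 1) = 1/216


Express both sides with the same base.
1/216 = 6^(-3)
Since the bases match, equate exponents: x - 1 = -3
So x = -3 - (-1) = -2

x = -2


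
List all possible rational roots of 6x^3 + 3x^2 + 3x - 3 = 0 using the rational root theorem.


Rational root theorem: possible roots are ±p/q where:
  p divides the constant term (-3): p ∈ {1, 3}
  q divides the leading coefficient (6): q ∈ {1, 2, 3, 6}

All possible rational roots: -3, -3/2, -1, -1/2, -1/3, -1/6, 1/6, 1/3, 1/2, 1, 3/2, 3

-3, -3/2, -1, -1/2, -1/3, -1/6, 1/6, 1/3, 1/2, 1, 3/2, 3


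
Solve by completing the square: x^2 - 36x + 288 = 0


Start: x^2 - 36x + 288 = 0
Move constant: x^2 - 36x = -288
Half of -36 is -18, squared is 324
Add 324 to both sides: x^2 - 36x + 324 = 36
(x - 18)^2 = 36
x - 18 = ±6
x = 18 + 6 = 24 or x = 18 - 6 = 12

x = 12, x = 24


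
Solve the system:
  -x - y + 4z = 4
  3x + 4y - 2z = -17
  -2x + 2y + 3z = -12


Using Cramer's rule. Expand each determinant along the first row.
D  = (-1)*[4*3 - (-2)*2] - (-1)*[3*3 - (-2)*(-2)] + 4*[3*2 - 4*(-2)]
  = (-1)*(16) - (-1)*(5) + 4*(14) = 45
Dx = 4*[4*3 - (-2)*2] - (-1)*[(-17)*3 - (-2)*(-12)] + 4*[(-17)*2 - 4*(-12)]
  = 4*(16) - (-1)*(-75) + 4*(14) = 45
Dy = (-1)*[(-17)*3 - (-2)*(-12)] - 4*[3*3 - (-2)*(-2)] + 4*[3*(-12) - (-17)*(-2)]
  = (-1)*(-75) - 4*(5) + 4*(-70) = -225
Dz = (-1)*[4*(-12) - (-17)*2] - (-1)*[3*(-12) - (-17)*(-2)] + 4*[3*2 - 4*(-2)]
  = (-1)*(-14) - (-1)*(-70) + 4*(14) = 0
x = Dx/D = 45/45 = 1, y = Dy/D = -225/45 = -5, z = Dz/D = 0/45 = 0
Check eq1: (-1)(1) + (-1)(-5) + (4)(0) = 4 = 4 ✓
Check eq2: (3)(1) + (4)(-5) + (-2)(0) = -17 = -17 ✓
Check eq3: (-2)(1) + (2)(-5) + (3)(0) = -12 = -12 ✓

x = 1, y = -5, z = 0


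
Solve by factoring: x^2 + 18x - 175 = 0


We need two numbers that multiply to -175 and add to 18.
Those numbers are 25 and -7 (since 25 * (-7) = -175 and 25 + (-7) = 18).
So x^2 + 18x - 175 = (x + 25)(x - 7) = 0
Setting each factor to zero: x = -25 or x = 7

x = -25, x = 7


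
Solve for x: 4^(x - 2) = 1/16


Express both sides with the same base.
1/16 = 4^(-2)
Since the bases match, equate exponents: x - 2 = -2
So x = -2 - (-2) = 0

x = 0


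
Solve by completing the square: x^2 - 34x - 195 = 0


Start: x^2 - 34x - 195 = 0
Move constant: x^2 - 34x = 195
Half of -34 is -17, squared is 289
Add 289 to both sides: x^2 - 34x + 289 = 484
(x - 17)^2 = 484
x - 17 = ±22
x = 17 + 22 = 39 or x = 17 - 22 = -5

x = -5, x = 39


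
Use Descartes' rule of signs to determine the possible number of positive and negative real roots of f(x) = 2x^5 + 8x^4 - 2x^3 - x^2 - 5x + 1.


Descartes' rule of signs:

For positive roots, count sign changes in f(x) = 2x^5 + 8x^4 - 2x^3 - x^2 - 5x + 1:
Signs of coefficients: +, +, -, -, -, +
Number of sign changes: 2
Possible positive real roots: 2, 0

For negative roots, examine f(-x) = -2x^5 + 8x^4 + 2x^3 - x^2 + 5x + 1:
Signs of coefficients: -, +, +, -, +, +
Number of sign changes: 3
Possible negative real roots: 3, 1

Positive roots: 2 or 0; Negative roots: 3 or 1


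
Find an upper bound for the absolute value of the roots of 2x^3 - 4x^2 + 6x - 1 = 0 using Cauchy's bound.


Cauchy's bound: all roots r satisfy |r| <= 1 + max(|a_i/a_n|) for i = 0,...,n-1
where a_n is the leading coefficient.

Coefficients: [2, -4, 6, -1]
Leading coefficient a_n = 2
Ratios |a_i/a_n|: 2, 3, 1/2
Maximum ratio: 3
Cauchy's bound: |r| <= 1 + 3 = 4

Upper bound = 4


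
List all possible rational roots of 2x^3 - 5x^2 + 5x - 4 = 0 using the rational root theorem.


Rational root theorem: possible roots are ±p/q where:
  p divides the constant term (-4): p ∈ {1, 2, 4}
  q divides the leading coefficient (2): q ∈ {1, 2}

All possible rational roots: -4, -2, -1, -1/2, 1/2, 1, 2, 4

-4, -2, -1, -1/2, 1/2, 1, 2, 4


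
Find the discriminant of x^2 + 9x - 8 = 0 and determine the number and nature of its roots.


For ax^2 + bx + c = 0, discriminant D = b^2 - 4ac
Here a = 1, b = 9, c = -8
D = (9)^2 - 4(1)(-8) = 81 + 32 = 113

D = 113 > 0 but not a perfect square
The equation has 2 distinct real irrational roots.

Discriminant = 113, 2 distinct real irrational roots


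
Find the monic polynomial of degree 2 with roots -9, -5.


A monic polynomial with roots -9, -5 is:
p(x) = (x + 9)(x + 5)
After multiplying by (x + 9): x + 9
After multiplying by (x + 5): x^2 + 14x + 45

x^2 + 14x + 45


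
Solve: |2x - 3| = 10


An absolute value equation |expr| = 10 gives two cases:
Case 1: 2x - 3 = 10
  2x = 13, so x = 13/2
Case 2: 2x - 3 = -10
  2x = -7, so x = -7/2

x = -7/2, x = 13/2


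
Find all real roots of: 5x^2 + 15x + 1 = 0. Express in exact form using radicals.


Using the quadratic formula: x = (-b ± sqrt(b^2 - 4ac)) / (2a)
Here a = 5, b = 15, c = 1
Discriminant = b^2 - 4ac = 15^2 - 4(5)(1) = 225 - 20 = 205
Since discriminant = 205 > 0, there are two real roots.
x = (-15 ± sqrt(205)) / 10
Numerically: x ≈ -0.0682 or x ≈ -2.9318

x = (-15 + sqrt(205)) / 10 or x = (-15 - sqrt(205)) / 10


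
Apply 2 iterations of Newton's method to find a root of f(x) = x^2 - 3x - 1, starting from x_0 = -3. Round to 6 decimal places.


Newton's method: x_(n+1) = x_n - f(x_n)/f'(x_n)
f(x) = x^2 - 3x - 1
f'(x) = 2x - 3

Iteration 1:
  f(-3.000000) = 17.000000
  f'(-3.000000) = -9.000000
  x_1 = -3.000000 - (17.000000)/(-9.000000) = -1.111111

Iteration 2:
  f(-1.111111) = 3.567901
  f'(-1.111111) = -5.222222
  x_2 = -1.111111 - (3.567901)/(-5.222222) = -0.427896

x_2 = -0.427896


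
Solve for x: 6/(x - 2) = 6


Multiply both sides by (x - 2): 6 = 6(x - 2)
Distribute: 6 = 6x - 12
6x = 6 + 12 = 18
x = 3

x = 3


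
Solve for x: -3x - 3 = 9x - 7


Starting with: -3x - 3 = 9x - 7
Move all x terms to left: (-3 - 9)x = -7 + 3
Simplify: -12x = -4
Divide both sides by -12: x = 1/3

x = 1/3


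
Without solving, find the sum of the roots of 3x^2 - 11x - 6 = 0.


By Vieta's formulas for ax^2 + bx + c = 0:
  Sum of roots = -b/a
  Product of roots = c/a

Here a = 3, b = -11, c = -6
Sum = -(-11)/3 = 11/3
Product = -6/3 = -2

Sum = 11/3


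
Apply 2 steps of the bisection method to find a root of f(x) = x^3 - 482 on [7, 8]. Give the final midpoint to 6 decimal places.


f(x) = x^3 - 482
f(7) = -139 < 0
f(8) = 30 > 0

Step 1: midpoint = (7.000000 + 8.000000)/2 = 7.500000
  f(7.500000) = -60.125000
  f(mid) < 0, so root is in [7.500000, 8.000000]

Step 2: midpoint = (7.500000 + 8.000000)/2 = 7.750000
  f(7.750000) = -16.515625
  f(mid) < 0, so root is in [7.750000, 8.000000]

midpoint = 7.750000


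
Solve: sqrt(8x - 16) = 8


Square both sides: 8x - 16 = 8^2 = 64
8x = 64 + 16 = 80
x = 10
Check: sqrt(8*10 - 16) = sqrt(64) = 8 ✓

x = 10


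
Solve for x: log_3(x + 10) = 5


Convert to exponential form: x + 10 = 3^5 = 243
x = 243 - 10 = 233
Check: log_3(233 + 10) = log_3(243) = log_3(243) = 5 ✓

x = 233


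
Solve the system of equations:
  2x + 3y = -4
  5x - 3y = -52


Using Cramer's rule:
Determinant D = (2)(-3) - (5)(3) = -6 - 15 = -21
Dx = (-4)(-3) - (-52)(3) = 12 + 156 = 168
Dy = (2)(-52) - (5)(-4) = -104 + 20 = -84
x = Dx/D = 168/-21 = -8
y = Dy/D = -84/-21 = 4

x = -8, y = 4


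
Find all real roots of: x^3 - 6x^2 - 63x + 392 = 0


Let p(x) = x^3 - 6x^2 - 63x + 392. By the rational root theorem (leading coefficient 1), any rational root is an integer divisor of 392: try ±1, ±2, ... in turn.
Test x = 1: value = 324 ≠ 0.
Test x = -1: value = 448 ≠ 0.
Test x = 2: value = 250 ≠ 0.
Test x = -2: value = 486 ≠ 0.
Test x = 4: value = 108 ≠ 0.
Test x = -4: value = 484 ≠ 0.
Test x = 7: value = 0 ✓, so (x - 7) is a factor.
Synthetic division by (x - 7): bring down 1; 1(7) - 6 = 1; 1(7) - 63 = -56; (-56)(7) + 392 = 0 → quotient x^2 + x - 56, remainder 0.
Solve the quadratic x^2 + x - 56 = 0: discriminant = 1^2 - 4(1)(-56) = 1 + 224 = 225.
sqrt(225) = 15, so x = (-1 ± 15)/2: x = 7 or x = -8.

x = -8, x = 7 (multiplicity 2)


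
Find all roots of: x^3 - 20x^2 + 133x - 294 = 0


Let p(x) = x^3 - 20x^2 + 133x - 294. By the rational root theorem (leading coefficient 1), any rational root is an integer divisor of 294: try ±1, ±2, ... in turn.
Test x = 1: value = -180 ≠ 0.
Test x = -1: value = -448 ≠ 0.
Test x = 2: value = -100 ≠ 0.
Test x = -2: value = -648 ≠ 0.
Test x = 3: value = -48 ≠ 0.
Test x = -3: value = -900 ≠ 0.
Test x = 6: value = 0 ✓, so (x - 6) is a factor.
Synthetic division by (x - 6): bring down 1; 1(6) - 20 = -14; (-14)(6) + 133 = 49; 49(6) - 294 = 0 → quotient x^2 - 14x + 49, remainder 0.
Solve the quadratic x^2 - 14x + 49 = 0: discriminant = (-14)^2 - 4(1)(49) = 196 - 196 = 0.
Discriminant = 0, so a double root: x = 14/2 = 7.
Collecting all roots found:

x = 6, x = 7 (multiplicity 2)


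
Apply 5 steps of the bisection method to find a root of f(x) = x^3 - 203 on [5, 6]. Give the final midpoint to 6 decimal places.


f(x) = x^3 - 203
f(5) = -78 < 0
f(6) = 13 > 0

Step 1: midpoint = (5.000000 + 6.000000)/2 = 5.500000
  f(5.500000) = -36.625000
  f(mid) < 0, so root is in [5.500000, 6.000000]

Step 2: midpoint = (5.500000 + 6.000000)/2 = 5.750000
  f(5.750000) = -12.890625
  f(mid) < 0, so root is in [5.750000, 6.000000]

Step 3: midpoint = (5.750000 + 6.000000)/2 = 5.875000
  f(5.875000) = -0.220703
  f(mid) < 0, so root is in [5.875000, 6.000000]

Step 4: midpoint = (5.875000 + 6.000000)/2 = 5.937500
  f(5.937500) = 6.320068
  f(mid) > 0, so root is in [5.875000, 5.937500]

Step 5: midpoint = (5.875000 + 5.937500)/2 = 5.906250
  f(5.906250) = 3.032379
  f(mid) > 0, so root is in [5.875000, 5.906250]

midpoint = 5.906250
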